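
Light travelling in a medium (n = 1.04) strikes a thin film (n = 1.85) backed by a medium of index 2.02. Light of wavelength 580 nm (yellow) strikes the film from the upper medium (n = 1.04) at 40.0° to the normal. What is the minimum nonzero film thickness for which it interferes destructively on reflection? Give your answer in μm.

Ray reflecting at the top interface goes from n = 1.04 toward n = 1.85: a half-wave phase shift.
Bottom surface (1.85 → 2.02): reflection off a higher-index medium gives a half-wave phase shift.
Net: no relative phase inversion (both shifts match).
With no net inversion, destructive interference in reflection requires 2 n t cos θ_r = (m + ½) λ.
Snell's law: 1.04 sin 40.0° = 1.85 sin θ_r → sin θ_r = 0.361, cos θ_r = 0.932.
Minimum at m = 0: t = λ / (4 n cos θ_r) = 580 / (4 × 1.85 × 0.932) = 84.1 nm.

0.0841 μm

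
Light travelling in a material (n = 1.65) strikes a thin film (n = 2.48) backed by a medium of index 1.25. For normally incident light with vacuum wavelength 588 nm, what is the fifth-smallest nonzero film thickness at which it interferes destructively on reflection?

At the upper boundary (n = 1.65 to n = 2.48) the reflected ray undergoes a half-wave phase shift.
At the lower boundary (n = 2.48 to n = 1.25) the reflected ray undergoes no phase shift.
Net: one phase inversion between the two reflected rays.
With one net inversion, destructive interference in reflection requires 2 n t = m λ.
The fifth-smallest nonzero thickness corresponds to m = 5: t = m λ / (2 n) = 5.00 × 588 / (2 × 2.48) = 593 nm.

593 nm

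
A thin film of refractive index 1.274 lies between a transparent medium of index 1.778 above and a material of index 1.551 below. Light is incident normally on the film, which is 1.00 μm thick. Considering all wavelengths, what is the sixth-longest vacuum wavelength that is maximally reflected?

At the upper boundary (n = 1.778 to n = 1.274) the reflected ray undergoes no phase shift.
Ray reflecting at the bottom interface goes from n = 1.274 toward n = 1.551: a half-wave phase shift.
Exactly one π shift → a net half-wave offset.
For bright reflection here: 2 n t = (m + ½) λ.
λ = 2 n t / (m + ½). The sixth-longest wavelength is m = 5: λ = 2 × 1.274 × 1000 / 5.50 = 463 nm.

463 nm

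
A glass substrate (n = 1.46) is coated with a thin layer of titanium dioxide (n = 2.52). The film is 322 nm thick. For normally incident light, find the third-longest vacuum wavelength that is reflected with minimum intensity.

541 nm

At the upper boundary (n = 1.0 to n = 2.52) the reflected ray undergoes a half-wave phase shift.
At the lower boundary (n = 2.52 to n = 1.46) the reflected ray undergoes no phase shift.
The two reflections differ by half a wavelength.
For dark reflection here: 2 n t = m λ.
λ = 2 n t / m. The third-longest wavelength is m = 3: λ = 2 × 2.52 × 322 / 3.00 = 541 nm.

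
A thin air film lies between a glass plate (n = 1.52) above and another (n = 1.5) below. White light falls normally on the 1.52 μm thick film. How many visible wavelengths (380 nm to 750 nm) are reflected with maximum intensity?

Top surface (1.52 → 1.0): reflection off a lower-index medium gives no phase shift.
At the lower boundary (n = 1.0 to n = 1.5) the reflected ray undergoes a half-wave phase shift.
Exactly one π shift → a net half-wave offset.
With one net inversion, constructive interference in reflection requires 2 n t = (m + ½) λ.
λ = 2 n t / (m + ½) = 3040 / (m + ½) nm.
m=3: 869 nm (IR); m=4: 676 nm (visible); m=5: 553 nm (visible); m=6: 468 nm (visible); m=7: 405 nm (visible); m=8: 358 nm (UV).

4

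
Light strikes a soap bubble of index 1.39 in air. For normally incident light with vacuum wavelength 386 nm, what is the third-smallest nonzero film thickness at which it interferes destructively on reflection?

417 nm

Ray reflecting at the top interface goes from n = 1.0 toward n = 1.39: a half-wave phase shift.
Ray reflecting at the bottom interface goes from n = 1.39 toward n = 1.0: no phase shift.
Exactly one π shift → a net half-wave offset.
For minimum reflection here: 2 n t = m λ.
The third-smallest nonzero thickness corresponds to m = 3: t = m λ / (2 n) = 3.00 × 386 / (2 × 1.39) = 417 nm.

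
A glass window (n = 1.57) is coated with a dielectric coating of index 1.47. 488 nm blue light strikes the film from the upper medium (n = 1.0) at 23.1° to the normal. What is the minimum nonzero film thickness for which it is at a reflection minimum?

86.1 nm

At the upper boundary (n = 1.0 to n = 1.47) the reflected ray undergoes a half-wave phase shift.
Bottom surface (1.47 → 1.57): reflection off a higher-index medium gives a half-wave phase shift.
The two reflections carry the same phase change, so no net offset.
For weak reflection here: 2 n t cos θ_r = (m + ½) λ.
Snell's law: 1.0 sin 23.1° = 1.47 sin θ_r → sin θ_r = 0.267, cos θ_r = 0.964.
Minimum at m = 0: t = λ / (4 n cos θ_r) = 488 / (4 × 1.47 × 0.964) = 86.1 nm.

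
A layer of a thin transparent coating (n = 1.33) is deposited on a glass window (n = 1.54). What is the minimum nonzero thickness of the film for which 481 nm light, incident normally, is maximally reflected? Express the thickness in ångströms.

At the upper boundary (n = 1.0 to n = 1.33) the reflected ray undergoes a half-wave phase shift.
At the lower boundary (n = 1.33 to n = 1.54) the reflected ray undergoes a half-wave phase shift.
Zero or two π shifts → no net half-wave offset.
With no net inversion, constructive interference in reflection requires 2 n t = m λ.
Minimum nonzero at m = 1: t = λ / (2 n) = 481 / (2 × 1.33) = 181 nm.

1808 Å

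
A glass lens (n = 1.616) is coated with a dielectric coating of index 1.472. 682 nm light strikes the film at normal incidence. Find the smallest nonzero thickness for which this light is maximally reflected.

At the upper boundary (n = 1.0 to n = 1.472) the reflected ray undergoes a half-wave phase shift.
Ray reflecting at the bottom interface goes from n = 1.472 toward n = 1.616: a half-wave phase shift.
The two reflections carry the same phase change, so no net offset.
For strong reflection here: 2 n t = m λ.
The smallest nonzero thickness corresponds to m = 1: t = m λ / (2 n) = 1.00 × 682 / (2 × 1.472) = 232 nm.

232 nm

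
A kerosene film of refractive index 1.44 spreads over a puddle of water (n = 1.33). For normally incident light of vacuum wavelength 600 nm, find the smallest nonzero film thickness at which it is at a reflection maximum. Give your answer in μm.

0.104 μm

Ray reflecting at the top interface goes from n = 1.0 toward n = 1.44: a half-wave phase shift.
Ray reflecting at the bottom interface goes from n = 1.44 toward n = 1.33: no phase shift.
The two reflections differ by half a wavelength.
With one net inversion, constructive interference in reflection requires 2 n t = (m + ½) λ.
Minimum at m = 0: t = λ / (4 n) = 600 / (4 × 1.44) = 104 nm.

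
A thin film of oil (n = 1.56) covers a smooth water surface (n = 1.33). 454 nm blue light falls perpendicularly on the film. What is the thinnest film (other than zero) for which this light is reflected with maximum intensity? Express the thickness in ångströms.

Top surface (1.0 → 1.56): reflection off a higher-index medium gives a half-wave phase shift.
Bottom surface (1.56 → 1.33): reflection off a lower-index medium gives no phase shift.
The two reflections differ by half a wavelength.
For maximum reflection here: 2 n t = (m + ½) λ.
Minimum at m = 0: t = λ / (4 n) = 454 / (4 × 1.56) = 72.8 nm.

728 Å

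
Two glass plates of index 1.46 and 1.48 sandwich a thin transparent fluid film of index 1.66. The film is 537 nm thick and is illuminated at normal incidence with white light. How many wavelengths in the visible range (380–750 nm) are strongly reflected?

Ray reflecting at the top interface goes from n = 1.46 toward n = 1.66: a half-wave phase shift.
Ray reflecting at the bottom interface goes from n = 1.66 toward n = 1.48: no phase shift.
The two reflections differ by half a wavelength.
So the condition for constructive reflection is 2 n t = (m + ½) λ.
λ = 2 n t / (m + ½) = 1783 / (m + ½) nm.
m=1: 1189 nm (IR); m=2: 713 nm (visible); m=3: 509 nm (visible); m=4: 396 nm (visible); m=5: 324 nm (UV).

3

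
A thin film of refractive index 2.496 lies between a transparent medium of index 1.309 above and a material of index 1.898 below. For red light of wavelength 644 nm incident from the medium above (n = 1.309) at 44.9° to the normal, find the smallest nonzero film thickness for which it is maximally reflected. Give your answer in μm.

At the upper boundary (n = 1.309 to n = 2.496) the reflected ray undergoes a half-wave phase shift.
At the lower boundary (n = 2.496 to n = 1.898) the reflected ray undergoes no phase shift.
The two reflections differ by half a wavelength.
So the condition for constructive reflection is 2 n t cos θ_r = (m + ½) λ.
Snell's law: 1.309 sin 44.9° = 2.496 sin θ_r → sin θ_r = 0.370, cos θ_r = 0.929.
Minimum at m = 0: t = λ / (4 n cos θ_r) = 644 / (4 × 2.496 × 0.929) = 69.4 nm.

0.0694 μm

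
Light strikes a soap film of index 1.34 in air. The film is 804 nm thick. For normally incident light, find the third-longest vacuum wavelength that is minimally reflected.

At the upper boundary (n = 1.0 to n = 1.34) the reflected ray undergoes a half-wave phase shift.
At the lower boundary (n = 1.34 to n = 1.0) the reflected ray undergoes no phase shift.
Net: one phase inversion between the two reflected rays.
So the condition for destructive reflection is 2 n t = m λ.
λ = 2 n t / m. The third-longest wavelength is m = 3: λ = 2 × 1.34 × 804 / 3.00 = 718 nm.

718 nm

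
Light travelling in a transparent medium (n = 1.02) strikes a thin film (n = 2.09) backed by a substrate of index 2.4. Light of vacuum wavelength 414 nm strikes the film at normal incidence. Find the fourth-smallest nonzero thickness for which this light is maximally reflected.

396 nm

At the upper boundary (n = 1.02 to n = 2.09) the reflected ray undergoes a half-wave phase shift.
Ray reflecting at the bottom interface goes from n = 2.09 toward n = 2.4: a half-wave phase shift.
Net: no relative phase inversion (both shifts match).
With no net inversion, constructive interference in reflection requires 2 n t = m λ.
The fourth-smallest nonzero thickness corresponds to m = 4: t = m λ / (2 n) = 4.00 × 414 / (2 × 2.09) = 396 nm.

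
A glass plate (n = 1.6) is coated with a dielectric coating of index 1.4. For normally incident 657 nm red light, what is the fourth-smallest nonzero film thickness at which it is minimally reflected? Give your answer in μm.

Top surface (1.0 → 1.4): reflection off a higher-index medium gives a half-wave phase shift.
Ray reflecting at the bottom interface goes from n = 1.4 toward n = 1.6: a half-wave phase shift.
Net: no relative phase inversion (both shifts match).
So the condition for destructive reflection is 2 n t = (m + ½) λ.
The fourth-smallest nonzero thickness corresponds to m = 3: t = (m + ½) λ / (2 n) = 3.50 × 657 / (2 × 1.4) = 821 nm.

0.821 μm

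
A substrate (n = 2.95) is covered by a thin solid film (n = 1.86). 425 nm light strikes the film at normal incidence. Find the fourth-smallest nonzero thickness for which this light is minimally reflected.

400 nm

Ray reflecting at the top interface goes from n = 1.0 toward n = 1.86: a half-wave phase shift.
Bottom surface (1.86 → 2.95): reflection off a higher-index medium gives a half-wave phase shift.
Net: no relative phase inversion (both shifts match).
For dark reflection here: 2 n t = (m + ½) λ.
The fourth-smallest nonzero thickness corresponds to m = 3: t = (m + ½) λ / (2 n) = 3.50 × 425 / (2 × 1.86) = 400 nm.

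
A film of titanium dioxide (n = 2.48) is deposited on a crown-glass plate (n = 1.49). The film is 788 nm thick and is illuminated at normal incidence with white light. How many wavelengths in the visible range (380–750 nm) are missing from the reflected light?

5

Top surface (1.0 → 2.48): reflection off a higher-index medium gives a half-wave phase shift.
Bottom surface (2.48 → 1.49): reflection off a lower-index medium gives no phase shift.
Exactly one π shift → a net half-wave offset.
So the condition for destructive reflection is 2 n t = m λ.
λ = 2 n t / m = 3908 / m nm.
m=5: 782 nm (IR); m=6: 651 nm (visible); m=7: 558 nm (visible); m=8: 489 nm (visible); m=9: 434 nm (visible); m=10: 391 nm (visible); m=11: 355 nm (UV).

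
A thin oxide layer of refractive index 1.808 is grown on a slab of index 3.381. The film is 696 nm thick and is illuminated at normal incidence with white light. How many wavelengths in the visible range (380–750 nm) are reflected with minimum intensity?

4

Ray reflecting at the top interface goes from n = 1.0 toward n = 1.808: a half-wave phase shift.
Ray reflecting at the bottom interface goes from n = 1.808 toward n = 3.381: a half-wave phase shift.
Zero or two π shifts → no net half-wave offset.
So the condition for destructive reflection is 2 n t = (m + ½) λ.
λ = 2 n t / (m + ½) = 2517 / (m + ½) nm.
m=2: 1007 nm (IR); m=3: 719 nm (visible); m=4: 559 nm (visible); m=5: 458 nm (visible); m=6: 387 nm (visible); m=7: 336 nm (UV).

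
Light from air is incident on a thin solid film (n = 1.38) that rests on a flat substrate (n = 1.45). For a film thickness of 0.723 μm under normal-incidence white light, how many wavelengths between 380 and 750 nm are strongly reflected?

3

Top surface (1.0 → 1.38): reflection off a higher-index medium gives a half-wave phase shift.
Ray reflecting at the bottom interface goes from n = 1.38 toward n = 1.45: a half-wave phase shift.
Net: no relative phase inversion (both shifts match).
For maximum reflection here: 2 n t = m λ.
λ = 2 n t / m = 1995 / m nm.
m=2: 998 nm (IR); m=3: 665 nm (visible); m=4: 499 nm (visible); m=5: 399 nm (visible); m=6: 333 nm (UV).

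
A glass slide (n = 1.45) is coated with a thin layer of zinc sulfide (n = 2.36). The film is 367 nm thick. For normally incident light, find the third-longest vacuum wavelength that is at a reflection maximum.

693 nm

Top surface (1.0 → 2.36): reflection off a higher-index medium gives a half-wave phase shift.
Bottom surface (2.36 → 1.45): reflection off a lower-index medium gives no phase shift.
Exactly one π shift → a net half-wave offset.
For maximum reflection here: 2 n t = (m + ½) λ.
λ = 2 n t / (m + ½). The third-longest wavelength is m = 2: λ = 2 × 2.36 × 367 / 2.50 = 693 nm.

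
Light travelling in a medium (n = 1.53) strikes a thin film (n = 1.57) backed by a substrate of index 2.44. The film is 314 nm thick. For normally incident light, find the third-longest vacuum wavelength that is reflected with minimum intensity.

Top surface (1.53 → 1.57): reflection off a higher-index medium gives a half-wave phase shift.
Ray reflecting at the bottom interface goes from n = 1.57 toward n = 2.44: a half-wave phase shift.
Zero or two π shifts → no net half-wave offset.
With no net inversion, destructive interference in reflection requires 2 n t = (m + ½) λ.
λ = 2 n t / (m + ½). The third-longest wavelength is m = 2: λ = 2 × 1.57 × 314 / 2.50 = 394 nm.

394 nm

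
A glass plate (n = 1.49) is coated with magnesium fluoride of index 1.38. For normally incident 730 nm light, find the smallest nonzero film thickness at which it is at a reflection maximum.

264 nm

At the upper boundary (n = 1.0 to n = 1.38) the reflected ray undergoes a half-wave phase shift.
Bottom surface (1.38 → 1.49): reflection off a higher-index medium gives a half-wave phase shift.
The two reflections carry the same phase change, so no net offset.
With no net inversion, constructive interference in reflection requires 2 n t = m λ.
Minimum nonzero at m = 1: t = λ / (2 n) = 730 / (2 × 1.38) = 264 nm.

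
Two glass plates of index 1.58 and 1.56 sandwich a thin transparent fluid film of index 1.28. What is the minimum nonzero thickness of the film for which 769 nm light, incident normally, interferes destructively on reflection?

Ray reflecting at the top interface goes from n = 1.58 toward n = 1.28: no phase shift.
Ray reflecting at the bottom interface goes from n = 1.28 toward n = 1.56: a half-wave phase shift.
The two reflections differ by half a wavelength.
For weak reflection here: 2 n t = m λ.
Minimum nonzero at m = 1: t = λ / (2 n) = 769 / (2 × 1.28) = 300 nm.

300 nm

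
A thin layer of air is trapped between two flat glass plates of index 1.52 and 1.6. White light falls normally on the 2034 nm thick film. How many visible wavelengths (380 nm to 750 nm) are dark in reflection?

5

Ray reflecting at the top interface goes from n = 1.52 toward n = 1.0: no phase shift.
Ray reflecting at the bottom interface goes from n = 1.0 toward n = 1.6: a half-wave phase shift.
The two reflections differ by half a wavelength.
With one net inversion, destructive interference in reflection requires 2 n t = m λ.
λ = 2 n t / m = 4068 / m nm.
m=5: 814 nm (IR); m=6: 678 nm (visible); m=7: 581 nm (visible); m=8: 509 nm (visible); m=9: 452 nm (visible); m=10: 407 nm (visible); m=11: 370 nm (UV).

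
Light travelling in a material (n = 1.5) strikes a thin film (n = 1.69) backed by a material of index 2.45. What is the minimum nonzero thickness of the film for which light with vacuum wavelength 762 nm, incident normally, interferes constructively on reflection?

225 nm

At the upper boundary (n = 1.5 to n = 1.69) the reflected ray undergoes a half-wave phase shift.
At the lower boundary (n = 1.69 to n = 2.45) the reflected ray undergoes a half-wave phase shift.
Net: no relative phase inversion (both shifts match).
For maximum reflection here: 2 n t = m λ.
Minimum nonzero at m = 1: t = λ / (2 n) = 762 / (2 × 1.69) = 225 nm.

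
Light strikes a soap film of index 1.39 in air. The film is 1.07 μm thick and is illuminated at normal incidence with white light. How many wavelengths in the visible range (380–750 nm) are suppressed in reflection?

At the upper boundary (n = 1.0 to n = 1.39) the reflected ray undergoes a half-wave phase shift.
At the lower boundary (n = 1.39 to n = 1.0) the reflected ray undergoes no phase shift.
The two reflections differ by half a wavelength.
For minimum reflection here: 2 n t = m λ.
λ = 2 n t / m = 2975 / m nm.
m=3: 992 nm (IR); m=4: 744 nm (visible); m=5: 595 nm (visible); m=6: 496 nm (visible); m=7: 425 nm (visible); m=8: 372 nm (UV).

4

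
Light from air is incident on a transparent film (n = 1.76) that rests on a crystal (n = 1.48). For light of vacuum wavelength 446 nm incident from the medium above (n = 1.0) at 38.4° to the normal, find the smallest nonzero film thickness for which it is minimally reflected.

135 nm

Ray reflecting at the top interface goes from n = 1.0 toward n = 1.76: a half-wave phase shift.
Bottom surface (1.76 → 1.48): reflection off a lower-index medium gives no phase shift.
Net: one phase inversion between the two reflected rays.
For dark reflection here: 2 n t cos θ_r = m λ.
Snell's law: 1.0 sin 38.4° = 1.76 sin θ_r → sin θ_r = 0.353, cos θ_r = 0.936.
Minimum nonzero at m = 1: t = λ / (2 n cos θ_r) = 446 / (2 × 1.76 × 0.936) = 135 nm.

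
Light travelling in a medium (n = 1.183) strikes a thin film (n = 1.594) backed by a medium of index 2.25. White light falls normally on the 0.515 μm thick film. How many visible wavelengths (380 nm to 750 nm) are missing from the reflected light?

2

At the upper boundary (n = 1.183 to n = 1.594) the reflected ray undergoes a half-wave phase shift.
Ray reflecting at the bottom interface goes from n = 1.594 toward n = 2.25: a half-wave phase shift.
Net: no relative phase inversion (both shifts match).
With no net inversion, destructive interference in reflection requires 2 n t = (m + ½) λ.
λ = 2 n t / (m + ½) = 1642 / (m + ½) nm.
m=1: 1095 nm (IR); m=2: 657 nm (visible); m=3: 469 nm (visible); m=4: 365 nm (UV).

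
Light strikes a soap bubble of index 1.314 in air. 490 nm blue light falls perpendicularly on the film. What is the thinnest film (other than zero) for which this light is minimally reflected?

186 nm

At the upper boundary (n = 1.0 to n = 1.314) the reflected ray undergoes a half-wave phase shift.
Ray reflecting at the bottom interface goes from n = 1.314 toward n = 1.0: no phase shift.
The two reflections differ by half a wavelength.
So the condition for destructive reflection is 2 n t = m λ.
Minimum nonzero at m = 1: t = λ / (2 n) = 490 / (2 × 1.314) = 186 nm.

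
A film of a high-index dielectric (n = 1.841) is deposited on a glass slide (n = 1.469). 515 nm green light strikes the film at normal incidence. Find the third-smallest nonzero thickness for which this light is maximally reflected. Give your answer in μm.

0.350 μm

Top surface (1.0 → 1.841): reflection off a higher-index medium gives a half-wave phase shift.
Ray reflecting at the bottom interface goes from n = 1.841 toward n = 1.469: no phase shift.
The two reflections differ by half a wavelength.
So the condition for constructive reflection is 2 n t = (m + ½) λ.
The third-smallest nonzero thickness corresponds to m = 2: t = (m + ½) λ / (2 n) = 2.50 × 515 / (2 × 1.841) = 350 nm.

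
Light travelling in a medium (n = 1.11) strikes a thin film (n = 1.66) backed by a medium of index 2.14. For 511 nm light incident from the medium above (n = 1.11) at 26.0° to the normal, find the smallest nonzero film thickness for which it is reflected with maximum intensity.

161 nm

At the upper boundary (n = 1.11 to n = 1.66) the reflected ray undergoes a half-wave phase shift.
At the lower boundary (n = 1.66 to n = 2.14) the reflected ray undergoes a half-wave phase shift.
The two reflections carry the same phase change, so no net offset.
So the condition for constructive reflection is 2 n t cos θ_r = m λ.
Snell's law: 1.11 sin 26.0° = 1.66 sin θ_r → sin θ_r = 0.293, cos θ_r = 0.956.
Minimum nonzero at m = 1: t = λ / (2 n cos θ_r) = 511 / (2 × 1.66 × 0.956) = 161 nm.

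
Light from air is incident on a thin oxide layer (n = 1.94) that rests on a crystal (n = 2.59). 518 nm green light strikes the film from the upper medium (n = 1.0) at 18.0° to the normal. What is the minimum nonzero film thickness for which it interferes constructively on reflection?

Ray reflecting at the top interface goes from n = 1.0 toward n = 1.94: a half-wave phase shift.
At the lower boundary (n = 1.94 to n = 2.59) the reflected ray undergoes a half-wave phase shift.
Zero or two π shifts → no net half-wave offset.
So the condition for constructive reflection is 2 n t cos θ_r = m λ.
Snell's law: 1.0 sin 18.0° = 1.94 sin θ_r → sin θ_r = 0.159, cos θ_r = 0.987.
Minimum nonzero at m = 1: t = λ / (2 n cos θ_r) = 518 / (2 × 1.94 × 0.987) = 135 nm.

135 nm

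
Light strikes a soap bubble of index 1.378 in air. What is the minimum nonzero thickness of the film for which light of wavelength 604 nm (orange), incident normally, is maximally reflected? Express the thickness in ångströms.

1096 Å

Ray reflecting at the top interface goes from n = 1.0 toward n = 1.378: a half-wave phase shift.
At the lower boundary (n = 1.378 to n = 1.0) the reflected ray undergoes no phase shift.
The two reflections differ by half a wavelength.
With one net inversion, constructive interference in reflection requires 2 n t = (m + ½) λ.
Minimum at m = 0: t = λ / (4 n) = 604 / (4 × 1.378) = 110 nm.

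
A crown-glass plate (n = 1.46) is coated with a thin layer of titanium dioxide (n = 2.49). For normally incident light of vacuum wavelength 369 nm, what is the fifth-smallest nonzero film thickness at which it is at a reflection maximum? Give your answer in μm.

0.333 μm

Top surface (1.0 → 2.49): reflection off a higher-index medium gives a half-wave phase shift.
Bottom surface (2.49 → 1.46): reflection off a lower-index medium gives no phase shift.
The two reflections differ by half a wavelength.
So the condition for constructive reflection is 2 n t = (m + ½) λ.
The fifth-smallest nonzero thickness corresponds to m = 4: t = (m + ½) λ / (2 n) = 4.50 × 369 / (2 × 2.49) = 333 nm.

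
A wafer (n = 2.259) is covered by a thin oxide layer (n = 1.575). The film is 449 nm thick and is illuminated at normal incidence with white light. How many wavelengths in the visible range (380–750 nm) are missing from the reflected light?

At the upper boundary (n = 1.0 to n = 1.575) the reflected ray undergoes a half-wave phase shift.
Bottom surface (1.575 → 2.259): reflection off a higher-index medium gives a half-wave phase shift.
The two reflections carry the same phase change, so no net offset.
With no net inversion, destructive interference in reflection requires 2 n t = (m + ½) λ.
λ = 2 n t / (m + ½) = 1414 / (m + ½) nm.
m=1: 943 nm (IR); m=2: 566 nm (visible); m=3: 404 nm (visible); m=4: 314 nm (UV).

2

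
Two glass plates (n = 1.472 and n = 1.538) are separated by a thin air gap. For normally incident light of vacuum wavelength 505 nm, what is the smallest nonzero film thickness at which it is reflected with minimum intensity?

Top surface (1.472 → 1.0): reflection off a lower-index medium gives no phase shift.
Ray reflecting at the bottom interface goes from n = 1.0 toward n = 1.538: a half-wave phase shift.
Net: one phase inversion between the two reflected rays.
For weak reflection here: 2 n t = m λ.
The smallest nonzero thickness corresponds to m = 1: t = m λ / (2 n) = 1.00 × 505 / (2 × 1.0) = 253 nm.

253 nm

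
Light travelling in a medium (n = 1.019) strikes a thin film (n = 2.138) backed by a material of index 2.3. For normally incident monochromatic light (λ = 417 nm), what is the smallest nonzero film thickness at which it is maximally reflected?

97.5 nm

At the upper boundary (n = 1.019 to n = 2.138) the reflected ray undergoes a half-wave phase shift.
Bottom surface (2.138 → 2.3): reflection off a higher-index medium gives a half-wave phase shift.
Zero or two π shifts → no net half-wave offset.
For bright reflection here: 2 n t = m λ.
The smallest nonzero thickness corresponds to m = 1: t = m λ / (2 n) = 1.00 × 417 / (2 × 2.138) = 97.5 nm.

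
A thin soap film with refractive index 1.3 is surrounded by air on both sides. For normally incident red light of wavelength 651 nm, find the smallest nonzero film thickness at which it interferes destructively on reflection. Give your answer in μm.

0.250 μm

Top surface (1.0 → 1.3): reflection off a higher-index medium gives a half-wave phase shift.
At the lower boundary (n = 1.3 to n = 1.0) the reflected ray undergoes no phase shift.
The two reflections differ by half a wavelength.
With one net inversion, destructive interference in reflection requires 2 n t = m λ.
Minimum nonzero at m = 1: t = λ / (2 n) = 651 / (2 × 1.3) = 250 nm.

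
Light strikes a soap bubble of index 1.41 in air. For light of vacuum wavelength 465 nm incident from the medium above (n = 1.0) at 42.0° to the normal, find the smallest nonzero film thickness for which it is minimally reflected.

187 nm

At the upper boundary (n = 1.0 to n = 1.41) the reflected ray undergoes a half-wave phase shift.
At the lower boundary (n = 1.41 to n = 1.0) the reflected ray undergoes no phase shift.
Exactly one π shift → a net half-wave offset.
With one net inversion, destructive interference in reflection requires 2 n t cos θ_r = m λ.
Snell's law: 1.0 sin 42.0° = 1.41 sin θ_r → sin θ_r = 0.475, cos θ_r = 0.880.
Minimum nonzero at m = 1: t = λ / (2 n cos θ_r) = 465 / (2 × 1.41 × 0.880) = 187 nm.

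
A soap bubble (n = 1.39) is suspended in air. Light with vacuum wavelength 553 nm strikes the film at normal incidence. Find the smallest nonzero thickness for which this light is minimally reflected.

Top surface (1.0 → 1.39): reflection off a higher-index medium gives a half-wave phase shift.
At the lower boundary (n = 1.39 to n = 1.0) the reflected ray undergoes no phase shift.
Net: one phase inversion between the two reflected rays.
For dark reflection here: 2 n t = m λ.
The smallest nonzero thickness corresponds to m = 1: t = m λ / (2 n) = 1.00 × 553 / (2 × 1.39) = 199 nm.

199 nm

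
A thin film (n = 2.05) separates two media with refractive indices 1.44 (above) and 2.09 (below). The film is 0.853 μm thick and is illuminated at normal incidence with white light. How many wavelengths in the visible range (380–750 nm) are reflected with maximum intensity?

Ray reflecting at the top interface goes from n = 1.44 toward n = 2.05: a half-wave phase shift.
Ray reflecting at the bottom interface goes from n = 2.05 toward n = 2.09: a half-wave phase shift.
Zero or two π shifts → no net half-wave offset.
For strong reflection here: 2 n t = m λ.
λ = 2 n t / m = 3497 / m nm.
m=4: 874 nm (IR); m=5: 699 nm (visible); m=6: 583 nm (visible); m=7: 500 nm (visible); m=8: 437 nm (visible); m=9: 389 nm (visible); m=10: 350 nm (UV).

5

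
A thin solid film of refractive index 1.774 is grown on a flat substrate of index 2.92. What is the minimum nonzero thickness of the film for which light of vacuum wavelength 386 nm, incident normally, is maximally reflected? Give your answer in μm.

0.109 μm

At the upper boundary (n = 1.0 to n = 1.774) the reflected ray undergoes a half-wave phase shift.
Bottom surface (1.774 → 2.92): reflection off a higher-index medium gives a half-wave phase shift.
The two reflections carry the same phase change, so no net offset.
So the condition for constructive reflection is 2 n t = m λ.
Minimum nonzero at m = 1: t = λ / (2 n) = 386 / (2 × 1.774) = 109 nm.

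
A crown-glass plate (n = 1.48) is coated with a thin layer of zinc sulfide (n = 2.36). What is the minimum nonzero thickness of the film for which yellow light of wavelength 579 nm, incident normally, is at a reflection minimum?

Top surface (1.0 → 2.36): reflection off a higher-index medium gives a half-wave phase shift.
Ray reflecting at the bottom interface goes from n = 2.36 toward n = 1.48: no phase shift.
The two reflections differ by half a wavelength.
With one net inversion, destructive interference in reflection requires 2 n t = m λ.
Minimum nonzero at m = 1: t = λ / (2 n) = 579 / (2 × 2.36) = 123 nm.

123 nm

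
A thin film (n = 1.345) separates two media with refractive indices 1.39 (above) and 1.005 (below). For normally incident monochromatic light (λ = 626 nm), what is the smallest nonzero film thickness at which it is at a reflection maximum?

Ray reflecting at the top interface goes from n = 1.39 toward n = 1.345: no phase shift.
Ray reflecting at the bottom interface goes from n = 1.345 toward n = 1.005: no phase shift.
Net: no relative phase inversion (both shifts match).
For bright reflection here: 2 n t = m λ.
The smallest nonzero thickness corresponds to m = 1: t = m λ / (2 n) = 1.00 × 626 / (2 × 1.345) = 233 nm.

233 nm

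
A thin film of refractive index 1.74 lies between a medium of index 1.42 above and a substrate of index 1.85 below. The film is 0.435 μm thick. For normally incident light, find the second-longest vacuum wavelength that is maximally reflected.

Ray reflecting at the top interface goes from n = 1.42 toward n = 1.74: a half-wave phase shift.
Bottom surface (1.74 → 1.85): reflection off a higher-index medium gives a half-wave phase shift.
Zero or two π shifts → no net half-wave offset.
With no net inversion, constructive interference in reflection requires 2 n t = m λ.
λ = 2 n t / m. The second-longest wavelength is m = 2: λ = 2 × 1.74 × 435 / 2.00 = 757 nm.

757 nm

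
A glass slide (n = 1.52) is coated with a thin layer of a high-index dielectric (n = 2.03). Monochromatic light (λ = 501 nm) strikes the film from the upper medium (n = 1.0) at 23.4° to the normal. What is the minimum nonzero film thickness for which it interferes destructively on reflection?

At the upper boundary (n = 1.0 to n = 2.03) the reflected ray undergoes a half-wave phase shift.
At the lower boundary (n = 2.03 to n = 1.52) the reflected ray undergoes no phase shift.
Net: one phase inversion between the two reflected rays.
With one net inversion, destructive interference in reflection requires 2 n t cos θ_r = m λ.
Snell's law: 1.0 sin 23.4° = 2.03 sin θ_r → sin θ_r = 0.196, cos θ_r = 0.981.
Minimum nonzero at m = 1: t = λ / (2 n cos θ_r) = 501 / (2 × 2.03 × 0.981) = 126 nm.

126 nm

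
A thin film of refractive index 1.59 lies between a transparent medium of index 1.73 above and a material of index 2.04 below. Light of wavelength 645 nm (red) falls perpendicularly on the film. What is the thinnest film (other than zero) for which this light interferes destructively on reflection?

203 nm

At the upper boundary (n = 1.73 to n = 1.59) the reflected ray undergoes no phase shift.
Ray reflecting at the bottom interface goes from n = 1.59 toward n = 2.04: a half-wave phase shift.
Exactly one π shift → a net half-wave offset.
So the condition for destructive reflection is 2 n t = m λ.
Minimum nonzero at m = 1: t = λ / (2 n) = 645 / (2 × 1.59) = 203 nm.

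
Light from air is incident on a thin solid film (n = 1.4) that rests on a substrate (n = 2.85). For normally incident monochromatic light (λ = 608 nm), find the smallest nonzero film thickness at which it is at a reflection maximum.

Top surface (1.0 → 1.4): reflection off a higher-index medium gives a half-wave phase shift.
Bottom surface (1.4 → 2.85): reflection off a higher-index medium gives a half-wave phase shift.
The two reflections carry the same phase change, so no net offset.
With no net inversion, constructive interference in reflection requires 2 n t = m λ.
Minimum nonzero at m = 1: t = λ / (2 n) = 608 / (2 × 1.4) = 217 nm.

217 nm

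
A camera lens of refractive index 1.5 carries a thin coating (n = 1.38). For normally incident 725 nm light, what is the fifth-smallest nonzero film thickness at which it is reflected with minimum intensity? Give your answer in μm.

Top surface (1.0 → 1.38): reflection off a higher-index medium gives a half-wave phase shift.
Ray reflecting at the bottom interface goes from n = 1.38 toward n = 1.5: a half-wave phase shift.
Net: no relative phase inversion (both shifts match).
So the condition for destructive reflection is 2 n t = (m + ½) λ.
The fifth-smallest nonzero thickness corresponds to m = 4: t = (m + ½) λ / (2 n) = 4.50 × 725 / (2 × 1.38) = 1182 nm.

1.18 μm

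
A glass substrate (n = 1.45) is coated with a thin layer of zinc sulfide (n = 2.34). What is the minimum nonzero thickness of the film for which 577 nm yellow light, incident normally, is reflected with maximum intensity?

At the upper boundary (n = 1.0 to n = 2.34) the reflected ray undergoes a half-wave phase shift.
Bottom surface (2.34 → 1.45): reflection off a lower-index medium gives no phase shift.
Exactly one π shift → a net half-wave offset.
For strong reflection here: 2 n t = (m + ½) λ.
Minimum at m = 0: t = λ / (4 n) = 577 / (4 × 2.34) = 61.6 nm.

61.6 nm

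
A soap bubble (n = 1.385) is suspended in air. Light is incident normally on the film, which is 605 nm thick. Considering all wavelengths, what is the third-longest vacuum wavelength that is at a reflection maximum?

Ray reflecting at the top interface goes from n = 1.0 toward n = 1.385: a half-wave phase shift.
Ray reflecting at the bottom interface goes from n = 1.385 toward n = 1.0: no phase shift.
Net: one phase inversion between the two reflected rays.
For maximum reflection here: 2 n t = (m + ½) λ.
λ = 2 n t / (m + ½). The third-longest wavelength is m = 2: λ = 2 × 1.385 × 605 / 2.50 = 670 nm.

670 nm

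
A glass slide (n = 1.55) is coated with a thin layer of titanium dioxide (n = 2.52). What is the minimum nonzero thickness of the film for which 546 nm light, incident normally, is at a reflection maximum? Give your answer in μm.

0.0542 μm

At the upper boundary (n = 1.0 to n = 2.52) the reflected ray undergoes a half-wave phase shift.
At the lower boundary (n = 2.52 to n = 1.55) the reflected ray undergoes no phase shift.
The two reflections differ by half a wavelength.
With one net inversion, constructive interference in reflection requires 2 n t = (m + ½) λ.
Minimum at m = 0: t = λ / (4 n) = 546 / (4 × 2.52) = 54.2 nm.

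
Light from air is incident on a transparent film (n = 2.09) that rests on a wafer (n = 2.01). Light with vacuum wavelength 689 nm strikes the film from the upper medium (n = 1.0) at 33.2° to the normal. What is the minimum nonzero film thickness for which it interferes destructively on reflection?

171 nm

Top surface (1.0 → 2.09): reflection off a higher-index medium gives a half-wave phase shift.
At the lower boundary (n = 2.09 to n = 2.01) the reflected ray undergoes no phase shift.
The two reflections differ by half a wavelength.
With one net inversion, destructive interference in reflection requires 2 n t cos θ_r = m λ.
Snell's law: 1.0 sin 33.2° = 2.09 sin θ_r → sin θ_r = 0.262, cos θ_r = 0.965.
Minimum nonzero at m = 1: t = λ / (2 n cos θ_r) = 689 / (2 × 2.09 × 0.965) = 171 nm.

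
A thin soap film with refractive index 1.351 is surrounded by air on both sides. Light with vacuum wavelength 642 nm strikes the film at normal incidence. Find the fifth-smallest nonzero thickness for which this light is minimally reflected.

Ray reflecting at the top interface goes from n = 1.0 toward n = 1.351: a half-wave phase shift.
Bottom surface (1.351 → 1.0): reflection off a lower-index medium gives no phase shift.
Exactly one π shift → a net half-wave offset.
So the condition for destructive reflection is 2 n t = m λ.
The fifth-smallest nonzero thickness corresponds to m = 5: t = m λ / (2 n) = 5.00 × 642 / (2 × 1.351) = 1188 nm.

1188 nm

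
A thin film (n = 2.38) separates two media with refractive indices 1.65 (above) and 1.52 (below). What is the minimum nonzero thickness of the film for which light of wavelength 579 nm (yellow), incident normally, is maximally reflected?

Top surface (1.65 → 2.38): reflection off a higher-index medium gives a half-wave phase shift.
At the lower boundary (n = 2.38 to n = 1.52) the reflected ray undergoes no phase shift.
Net: one phase inversion between the two reflected rays.
So the condition for constructive reflection is 2 n t = (m + ½) λ.
Minimum at m = 0: t = λ / (4 n) = 579 / (4 × 2.38) = 60.8 nm.

60.8 nm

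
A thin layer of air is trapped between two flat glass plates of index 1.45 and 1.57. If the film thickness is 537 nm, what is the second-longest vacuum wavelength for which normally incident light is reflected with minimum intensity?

At the upper boundary (n = 1.45 to n = 1.0) the reflected ray undergoes no phase shift.
At the lower boundary (n = 1.0 to n = 1.57) the reflected ray undergoes a half-wave phase shift.
Exactly one π shift → a net half-wave offset.
For dark reflection here: 2 n t = m λ.
λ = 2 n t / m. The second-longest wavelength is m = 2: λ = 2 × 1.0 × 537 / 2.00 = 537 nm.

537 nm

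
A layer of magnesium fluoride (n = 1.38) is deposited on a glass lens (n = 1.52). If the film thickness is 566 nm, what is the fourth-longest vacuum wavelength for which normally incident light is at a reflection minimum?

446 nm

At the upper boundary (n = 1.0 to n = 1.38) the reflected ray undergoes a half-wave phase shift.
Bottom surface (1.38 → 1.52): reflection off a higher-index medium gives a half-wave phase shift.
Zero or two π shifts → no net half-wave offset.
So the condition for destructive reflection is 2 n t = (m + ½) λ.
λ = 2 n t / (m + ½). The fourth-longest wavelength is m = 3: λ = 2 × 1.38 × 566 / 3.50 = 446 nm.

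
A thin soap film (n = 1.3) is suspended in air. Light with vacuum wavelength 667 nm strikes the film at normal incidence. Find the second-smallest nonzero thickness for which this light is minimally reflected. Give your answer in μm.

Top surface (1.0 → 1.3): reflection off a higher-index medium gives a half-wave phase shift.
Ray reflecting at the bottom interface goes from n = 1.3 toward n = 1.0: no phase shift.
Exactly one π shift → a net half-wave offset.
With one net inversion, destructive interference in reflection requires 2 n t = m λ.
The second-smallest nonzero thickness corresponds to m = 2: t = m λ / (2 n) = 2.00 × 667 / (2 × 1.3) = 513 nm.

0.513 μm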